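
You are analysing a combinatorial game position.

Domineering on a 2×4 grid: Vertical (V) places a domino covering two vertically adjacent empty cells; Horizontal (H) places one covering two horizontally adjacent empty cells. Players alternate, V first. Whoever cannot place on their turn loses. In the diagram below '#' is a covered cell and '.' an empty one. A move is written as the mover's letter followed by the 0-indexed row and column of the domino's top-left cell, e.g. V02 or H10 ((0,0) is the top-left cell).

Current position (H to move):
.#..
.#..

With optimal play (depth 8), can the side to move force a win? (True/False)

[.#../.#..] H move#1: H02:+1/.###/.#..*, H12:+1/.#../.###
[.###/.#..] V move#2: V00:-1/####/##..*
[####/##..] H move#3: H12:+1/####/####*
[####/####] end (terminal -1, V#4); searched .#../.#.. to 8

H winning at [.#../.#..]: True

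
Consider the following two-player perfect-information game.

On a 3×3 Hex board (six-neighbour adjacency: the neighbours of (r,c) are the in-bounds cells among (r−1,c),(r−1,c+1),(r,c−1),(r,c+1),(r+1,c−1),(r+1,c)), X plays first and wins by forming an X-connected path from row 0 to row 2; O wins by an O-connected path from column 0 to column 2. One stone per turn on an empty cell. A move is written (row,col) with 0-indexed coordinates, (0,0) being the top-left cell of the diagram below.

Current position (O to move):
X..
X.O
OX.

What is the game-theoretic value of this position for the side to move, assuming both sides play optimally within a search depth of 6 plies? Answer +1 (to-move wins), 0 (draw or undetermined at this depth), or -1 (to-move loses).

value(X../X.O/OX., O) = +1

p1 O@[X../X.O/OX.]: (0,1)[XO./X.O/OX.]-1 (0,2)[X.O/X.O/OX.]-1 (1,1)[X../XOO/OX.]+1* (2,2)[X../X.O/OXO]-1
p2 X@[X../XOO/OX.] terminal -1; root [X../X.O/OX.] d6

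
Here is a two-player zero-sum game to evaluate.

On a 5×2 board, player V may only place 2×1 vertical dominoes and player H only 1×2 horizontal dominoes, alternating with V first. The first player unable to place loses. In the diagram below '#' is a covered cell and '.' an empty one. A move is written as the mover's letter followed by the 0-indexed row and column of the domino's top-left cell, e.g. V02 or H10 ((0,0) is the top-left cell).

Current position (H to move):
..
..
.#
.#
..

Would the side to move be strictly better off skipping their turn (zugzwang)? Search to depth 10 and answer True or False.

p1 H@[../../.#/.#/..]: H00[##/../.#/.#/..]+1* H10[../##/.#/.#/..]+1 H40[../../.#/.#/##]-1
p2 V@[##/../.#/.#/..]: V10[##/#./##/.#/..]-1* V20[##/../##/##/..]-1 V30[##/../.#/##/#.]-1
p3 H@[##/#./##/.#/..]: H40[##/#./##/.#/##]+1*
p4 V@[##/#./##/.#/##] terminal -1; root [../../.#/.#/..] d10
if H skipped the turn, V would face:
~ p1 V@[../../.#/.#/..]: V00[#./#./.#/.#/..]+1* V01[.#/.#/.#/.#/..]+1 V10[../#./##/.#/..]+1 V20[../../##/##/..]-1 V30[../../.#/##/#.]-1
~ p2 H@[#./#./.#/.#/..]: H40[#./#./.#/.#/##]-1*
~ p3 V@[#./#./.#/.#/##]: V01[##/##/.#/.#/##]+1* V20[#./#./##/##/##]+1
~ p4 H@[##/##/.#/.#/##] terminal -1; root [../../.#/.#/..] d10
compare (H): move=+1 vs pass=-1

zugzwang(../../.#/.#/.., H) = False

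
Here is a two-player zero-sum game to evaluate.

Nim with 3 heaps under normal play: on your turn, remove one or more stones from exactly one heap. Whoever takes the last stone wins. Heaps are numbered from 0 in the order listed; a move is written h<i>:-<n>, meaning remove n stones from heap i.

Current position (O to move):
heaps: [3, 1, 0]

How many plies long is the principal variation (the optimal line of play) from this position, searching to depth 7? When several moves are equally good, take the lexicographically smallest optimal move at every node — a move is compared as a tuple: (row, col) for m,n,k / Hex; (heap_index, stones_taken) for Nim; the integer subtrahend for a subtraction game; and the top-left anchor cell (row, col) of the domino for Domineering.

PV length from [(3,1,0)]: 3 plies

ply 1, O at (3,1,0) | h0:-1=-1→(2,1,0); h0:-2=+1→(1,1,0)*; h0:-3=-1→(0,1,0); h1:-1=-1→(3,0,0)
ply 2, X at (1,1,0) | h0:-1=-1→(0,1,0)*; h1:-1=-1→(1,0,0)
ply 3, O at (0,1,0) | h1:-1=+1→(0,0,0)*
ply 4: (0,0,0) is terminal -1 (X); from (3,1,0) depth 7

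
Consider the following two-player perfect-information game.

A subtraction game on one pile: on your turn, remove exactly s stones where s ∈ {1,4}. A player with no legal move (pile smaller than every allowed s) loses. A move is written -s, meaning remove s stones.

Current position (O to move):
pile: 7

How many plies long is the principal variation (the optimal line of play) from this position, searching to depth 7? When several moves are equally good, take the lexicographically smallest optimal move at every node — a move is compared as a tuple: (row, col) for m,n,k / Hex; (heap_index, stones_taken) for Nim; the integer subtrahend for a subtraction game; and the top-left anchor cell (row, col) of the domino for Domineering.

ply 1, O at 7 | -1=-1→6*; -4=-1→3
ply 2, X at 6 | -1=+1→5*; -4=+1→2
ply 3, O at 5 | -1=-1→4*; -4=-1→1
ply 4, X at 4 | -1=-1→3; -4=+1→0*
ply 5: 0 is terminal -1 (O); from 7 depth 7

PV length from [7]: 4 plies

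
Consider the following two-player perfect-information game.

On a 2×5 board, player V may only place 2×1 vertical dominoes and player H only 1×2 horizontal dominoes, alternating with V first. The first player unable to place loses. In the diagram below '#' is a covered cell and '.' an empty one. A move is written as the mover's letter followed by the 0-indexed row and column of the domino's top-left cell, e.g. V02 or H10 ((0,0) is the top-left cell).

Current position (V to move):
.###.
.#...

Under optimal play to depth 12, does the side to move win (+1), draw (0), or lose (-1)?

[.###./.#...] V move#1: V00:-1/####./##..., V04:+1/.####/.#..#*
[.####/.#..#] H move#2: H12:-1/.####/.####*
[.####/.####] V move#3: V00:+1/#####/#####*
[#####/#####] end (terminal -1, H#4); searched .###./.#... to 12

value(.###./.#..., V) = +1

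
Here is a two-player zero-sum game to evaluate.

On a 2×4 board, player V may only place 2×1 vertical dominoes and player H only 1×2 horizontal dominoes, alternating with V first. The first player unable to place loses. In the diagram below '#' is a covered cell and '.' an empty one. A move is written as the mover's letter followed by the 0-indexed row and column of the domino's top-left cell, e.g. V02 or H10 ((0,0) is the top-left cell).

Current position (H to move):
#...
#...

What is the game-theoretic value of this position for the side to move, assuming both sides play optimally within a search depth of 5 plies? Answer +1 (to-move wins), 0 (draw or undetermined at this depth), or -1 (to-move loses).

value(#.../#..., H) = +1

ply 1, H at #.../#... | H01=+1→###./#...*; H02=+1→#.##/#...; H11=+1→#.../###.; H12=+1→#.../#.##
ply 2, V at ###./#... | V03=-1→####/#..#*
ply 3, H at ####/#..# | H11=+1→####/####*
ply 4: ####/#### is terminal -1 (V); from #.../#... depth 5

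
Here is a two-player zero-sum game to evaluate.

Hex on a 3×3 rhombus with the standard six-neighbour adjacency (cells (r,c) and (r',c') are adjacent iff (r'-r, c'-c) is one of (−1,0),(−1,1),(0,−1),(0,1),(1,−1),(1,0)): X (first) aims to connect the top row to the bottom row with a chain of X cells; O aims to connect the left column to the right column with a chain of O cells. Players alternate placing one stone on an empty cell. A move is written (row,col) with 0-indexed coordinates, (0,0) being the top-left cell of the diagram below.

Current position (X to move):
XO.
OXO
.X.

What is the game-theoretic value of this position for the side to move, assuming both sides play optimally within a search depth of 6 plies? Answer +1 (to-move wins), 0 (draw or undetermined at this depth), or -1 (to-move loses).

ply 1, X at XO./OXO/.X. | (0,2)=+1→XOX/OXO/.X.*; (2,0)=-1→XO./OXO/XX.; (2,2)=-1→XO./OXO/.XX
ply 2: XOX/OXO/.X. is terminal -1 (O); from XO./OXO/.X. depth 6

value(XO./OXO/.X., X) = +1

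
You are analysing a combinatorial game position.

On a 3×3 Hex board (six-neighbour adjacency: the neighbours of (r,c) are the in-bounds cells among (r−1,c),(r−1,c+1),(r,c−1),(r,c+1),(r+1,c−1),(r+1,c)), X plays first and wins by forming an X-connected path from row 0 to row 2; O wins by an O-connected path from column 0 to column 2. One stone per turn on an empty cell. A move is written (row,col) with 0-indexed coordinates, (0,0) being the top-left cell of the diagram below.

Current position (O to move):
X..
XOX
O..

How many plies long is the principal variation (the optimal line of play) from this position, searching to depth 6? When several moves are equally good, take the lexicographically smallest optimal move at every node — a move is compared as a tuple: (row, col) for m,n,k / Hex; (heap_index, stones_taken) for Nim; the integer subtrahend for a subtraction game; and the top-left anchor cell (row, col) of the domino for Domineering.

PV length from [X../XOX/O..]: 1 ply

[X../XOX/O..] O move#1: (0,1):-1/XO./XOX/O.., (0,2):+1/X.O/XOX/O..*, (2,1):+1/X../XOX/OO., (2,2):+1/X../XOX/O.O
[X.O/XOX/O..] end (terminal -1, X#2); searched X../XOX/O.. to 6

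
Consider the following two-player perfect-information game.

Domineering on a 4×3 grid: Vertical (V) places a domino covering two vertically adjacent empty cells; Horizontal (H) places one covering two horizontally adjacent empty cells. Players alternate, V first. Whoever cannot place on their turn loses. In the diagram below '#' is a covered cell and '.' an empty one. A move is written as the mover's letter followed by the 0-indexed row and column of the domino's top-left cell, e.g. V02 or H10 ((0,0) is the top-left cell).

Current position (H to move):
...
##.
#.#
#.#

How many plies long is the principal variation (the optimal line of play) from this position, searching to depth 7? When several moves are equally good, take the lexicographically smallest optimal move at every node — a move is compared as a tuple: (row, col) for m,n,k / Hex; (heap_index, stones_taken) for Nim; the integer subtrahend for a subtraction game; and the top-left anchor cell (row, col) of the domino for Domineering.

p1 H@[.../##./#.#/#.#]: H00[##./##./#.#/#.#]-1* H01[.##/##./#.#/#.#]-1
p2 V@[##./##./#.#/#.#]: V02[###/###/#.#/#.#]+1* V21[##./##./###/###]+1
p3 H@[###/###/#.#/#.#] terminal -1; root [.../##./#.#/#.#] d7

PV length from [.../##./#.#/#.#]: 2 plies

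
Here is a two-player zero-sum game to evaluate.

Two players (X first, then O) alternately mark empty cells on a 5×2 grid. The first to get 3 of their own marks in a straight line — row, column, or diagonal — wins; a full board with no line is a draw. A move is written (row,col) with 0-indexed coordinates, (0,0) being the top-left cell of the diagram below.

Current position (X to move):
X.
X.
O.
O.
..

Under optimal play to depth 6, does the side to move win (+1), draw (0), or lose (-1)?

value(X./X./O./O./.., X) = 0

[X./X./O./O./..] X move#1: (0,1):-1/XX/X./O./O./.., (1,1):-1/X./XX/O./O./.., (2,1):-1/X./X./OX/O./.., (3,1):-1/X./X./O./OX/.., (4,0):+0/X./X./O./O./X.*, (4,1):-1/X./X./O./O./.X
[X./X./O./O./X.] O move#2: (0,1):+0/XO/X./O./O./X.*, (1,1):+0/X./XO/O./O./X., (2,1):+0/X./X./OO/O./X., (3,1):+0/X./X./O./OO/X., (4,1):+0/X./X./O./O./XO
[XO/X./O./O./X.] X move#3: (1,1):+0/XO/XX/O./O./X.*, (2,1):+0/XO/X./OX/O./X., (3,1):+0/XO/X./O./OX/X., (4,1):+0/XO/X./O./O./XX
[XO/XX/O./O./X.] O move#4: (2,1):+0/XO/XX/OO/O./X.*, (3,1):+0/XO/XX/O./OO/X., (4,1):+0/XO/XX/O./O./XO
[XO/XX/OO/O./X.] X move#5: (3,1):+0/XO/XX/OO/OX/X.*, (4,1):+0/XO/XX/OO/O./XX
[XO/XX/OO/OX/X.] O move#6: (4,1):+0/XO/XX/OO/OX/XO*
[XO/XX/OO/OX/XO] end (terminal +0, X#7); searched X./X./O./O./.. to 6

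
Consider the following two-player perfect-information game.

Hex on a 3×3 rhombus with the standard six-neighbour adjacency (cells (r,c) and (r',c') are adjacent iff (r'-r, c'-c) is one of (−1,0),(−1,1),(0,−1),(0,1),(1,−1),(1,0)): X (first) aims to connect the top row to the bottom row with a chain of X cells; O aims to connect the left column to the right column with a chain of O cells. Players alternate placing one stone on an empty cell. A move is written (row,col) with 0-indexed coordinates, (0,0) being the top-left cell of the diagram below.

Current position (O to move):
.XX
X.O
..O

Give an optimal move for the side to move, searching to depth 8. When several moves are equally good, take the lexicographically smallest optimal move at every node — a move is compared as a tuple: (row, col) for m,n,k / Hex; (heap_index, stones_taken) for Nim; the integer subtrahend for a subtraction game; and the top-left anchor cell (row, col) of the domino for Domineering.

O's best at [.XX/X.O/..O]: (2,0)

ply 1, O at .XX/X.O/..O | (0,0)=-1→OXX/X.O/..O; (1,1)=-1→.XX/XOO/..O; (2,0)=+1→.XX/X.O/O.O*; (2,1)=-1→.XX/X.O/.OO
ply 2, X at .XX/X.O/O.O | (0,0)=-1→XXX/X.O/O.O*; (1,1)=-1→.XX/XXO/O.O; (2,1)=-1→.XX/X.O/OXO
ply 3, O at XXX/X.O/O.O | (1,1)=+1→XXX/XOO/O.O*; (2,1)=+1→XXX/X.O/OOO
ply 4: XXX/XOO/O.O is terminal -1 (X); from .XX/X.O/..O depth 8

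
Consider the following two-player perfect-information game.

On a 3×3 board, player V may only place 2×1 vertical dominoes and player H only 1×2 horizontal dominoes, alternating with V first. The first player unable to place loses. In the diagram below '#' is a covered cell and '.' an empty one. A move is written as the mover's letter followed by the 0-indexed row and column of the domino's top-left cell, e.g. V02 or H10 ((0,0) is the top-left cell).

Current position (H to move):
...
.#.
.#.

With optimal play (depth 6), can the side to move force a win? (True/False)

p1 H@[.../.#./.#.]: H00[##./.#./.#.]-1* H01[.##/.#./.#.]-1
p2 V@[##./.#./.#.]: V02[###/.##/.#.]+1* V10[##./##./##.]+1 V12[##./.##/.##]+1
p3 H@[###/.##/.#.] terminal -1; root [.../.#./.#.] d6

H winning at [.../.#./.#.]: False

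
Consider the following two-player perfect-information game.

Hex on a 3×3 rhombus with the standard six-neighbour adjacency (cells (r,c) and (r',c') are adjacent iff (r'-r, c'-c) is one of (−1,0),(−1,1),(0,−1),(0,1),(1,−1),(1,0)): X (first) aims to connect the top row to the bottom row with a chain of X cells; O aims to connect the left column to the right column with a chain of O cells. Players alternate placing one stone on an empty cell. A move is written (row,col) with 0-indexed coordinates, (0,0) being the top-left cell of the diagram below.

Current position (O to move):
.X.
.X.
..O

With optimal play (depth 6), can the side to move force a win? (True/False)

p1 O@[.X./.X./..O]: (0,0)[OX./.X./..O]-1* (0,2)[.XO/.X./..O]-1 (1,0)[.X./OX./..O]-1 (1,2)[.X./.XO/..O]-1 (2,0)[.X./.X./O.O]-1 (2,1)[.X./.X./.OO]-1
p2 X@[OX./.X./..O]: (0,2)[OXX/.X./..O]+1* (1,0)[OX./XX./..O]+1 (1,2)[OX./.XX/..O]+1 (2,0)[OX./.X./X.O]+1 (2,1)[OX./.X./.XO]+1
p3 O@[OXX/.X./..O]: (1,0)[OXX/OX./..O]-1* (1,2)[OXX/.XO/..O]-1 (2,0)[OXX/.X./O.O]-1 (2,1)[OXX/.X./.OO]-1
p4 X@[OXX/OX./..O]: (1,2)[OXX/OXX/..O]+1* (2,0)[OXX/OX./X.O]+1 (2,1)[OXX/OX./.XO]+1
p5 O@[OXX/OXX/..O]: (2,0)[OXX/OXX/O.O]-1* (2,1)[OXX/OXX/.OO]-1
p6 X@[OXX/OXX/O.O]: (2,1)[OXX/OXX/OXO]+1*
p7 O@[OXX/OXX/OXO] terminal -1; root [.X./.X./..O] d6

O winning at [.X./.X./..O]: False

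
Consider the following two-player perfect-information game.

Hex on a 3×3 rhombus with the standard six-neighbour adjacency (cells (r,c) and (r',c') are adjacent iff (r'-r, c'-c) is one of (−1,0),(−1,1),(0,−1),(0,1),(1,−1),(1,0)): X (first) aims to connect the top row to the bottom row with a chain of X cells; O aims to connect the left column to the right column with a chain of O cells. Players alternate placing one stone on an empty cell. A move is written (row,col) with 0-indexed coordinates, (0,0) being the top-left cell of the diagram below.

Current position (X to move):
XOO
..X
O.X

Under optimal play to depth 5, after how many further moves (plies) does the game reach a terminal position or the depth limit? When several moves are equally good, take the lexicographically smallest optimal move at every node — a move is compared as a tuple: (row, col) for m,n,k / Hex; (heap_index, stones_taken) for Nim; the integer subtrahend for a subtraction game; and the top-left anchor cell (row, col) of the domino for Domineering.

PV length from [XOO/..X/O.X]: 2 plies

p1 X@[XOO/..X/O.X]: (1,0)[XOO/X.X/O.X]-1* (1,1)[XOO/.XX/O.X]-1 (2,1)[XOO/..X/OXX]-1
p2 O@[XOO/X.X/O.X]: (1,1)[XOO/XOX/O.X]+1* (2,1)[XOO/X.X/OOX]-1
p3 X@[XOO/XOX/O.X] terminal -1; root [XOO/..X/O.X] d5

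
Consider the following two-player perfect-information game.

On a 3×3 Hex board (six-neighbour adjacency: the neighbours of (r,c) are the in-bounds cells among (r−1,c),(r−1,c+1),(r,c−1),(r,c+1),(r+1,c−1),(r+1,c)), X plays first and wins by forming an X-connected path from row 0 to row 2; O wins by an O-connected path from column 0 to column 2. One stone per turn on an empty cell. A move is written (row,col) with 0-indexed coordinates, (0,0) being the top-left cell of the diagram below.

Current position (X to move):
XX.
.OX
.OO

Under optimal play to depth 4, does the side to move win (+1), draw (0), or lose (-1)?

ply 1, X at XX./.OX/.OO | (0,2)=-1→XXX/.OX/.OO*; (1,0)=-1→XX./XOX/.OO; (2,0)=-1→XX./.OX/XOO
ply 2, O at XXX/.OX/.OO | (1,0)=+1→XXX/OOX/.OO*; (2,0)=+1→XXX/.OX/OOO
ply 3: XXX/OOX/.OO is terminal -1 (X); from XX./.OX/.OO depth 4

value(XX./.OX/.OO, X) = -1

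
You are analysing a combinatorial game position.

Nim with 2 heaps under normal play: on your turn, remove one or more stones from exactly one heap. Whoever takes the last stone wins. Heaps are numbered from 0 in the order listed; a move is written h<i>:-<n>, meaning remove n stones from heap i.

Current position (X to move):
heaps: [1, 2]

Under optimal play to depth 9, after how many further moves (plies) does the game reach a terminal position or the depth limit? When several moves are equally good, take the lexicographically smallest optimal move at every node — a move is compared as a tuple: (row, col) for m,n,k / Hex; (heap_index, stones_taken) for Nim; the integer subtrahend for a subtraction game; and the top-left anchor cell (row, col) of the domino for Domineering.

PV length from [(1,2)]: 3 plies

p1 X@[(1,2)]: h0:-1[(0,2)]-1 h1:-1[(1,1)]+1* h1:-2[(1,0)]-1
p2 O@[(1,1)]: h0:-1[(0,1)]-1* h1:-1[(1,0)]-1
p3 X@[(0,1)]: h1:-1[(0,0)]+1*
p4 O@[(0,0)] terminal -1; root [(1,2)] d9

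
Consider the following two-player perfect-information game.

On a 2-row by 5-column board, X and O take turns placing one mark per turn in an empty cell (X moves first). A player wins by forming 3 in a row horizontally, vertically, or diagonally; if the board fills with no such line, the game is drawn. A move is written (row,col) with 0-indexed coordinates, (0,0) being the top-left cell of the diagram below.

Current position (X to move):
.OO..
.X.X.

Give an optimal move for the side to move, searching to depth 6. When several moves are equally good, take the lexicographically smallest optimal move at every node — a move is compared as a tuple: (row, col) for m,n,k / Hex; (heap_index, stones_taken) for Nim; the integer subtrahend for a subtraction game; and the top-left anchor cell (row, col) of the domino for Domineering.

ply 1, X at .OO../.X.X. | (0,0)=-1→XOO../.X.X.; (0,3)=-1→.OOX./.X.X.; (0,4)=-1→.OO.X/.X.X.; (1,0)=-1→.OO../XX.X.; (1,2)=+1→.OO../.XXX.*; (1,4)=-1→.OO../.X.XX
ply 2: .OO../.XXX. is terminal -1 (O); from .OO../.X.X. depth 6

X's best at [.OO../.X.X.]: (1,2)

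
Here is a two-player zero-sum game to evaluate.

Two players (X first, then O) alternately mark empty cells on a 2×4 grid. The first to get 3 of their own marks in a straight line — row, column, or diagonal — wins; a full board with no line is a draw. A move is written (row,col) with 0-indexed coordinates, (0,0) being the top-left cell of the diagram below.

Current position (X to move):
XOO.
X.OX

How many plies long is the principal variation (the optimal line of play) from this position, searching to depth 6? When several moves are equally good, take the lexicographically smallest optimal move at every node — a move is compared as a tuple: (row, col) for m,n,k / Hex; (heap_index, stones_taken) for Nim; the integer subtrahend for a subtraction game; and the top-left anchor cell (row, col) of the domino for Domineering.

[XOO./X.OX] X move#1: (0,3):+0/XOOX/X.OX*, (1,1):-1/XOO./XXOX
[XOOX/X.OX] O move#2: (1,1):+0/XOOX/XOOX*
[XOOX/XOOX] end (terminal +0, X#3); searched XOO./X.OX to 6

PV length from [XOO./X.OX]: 2 plies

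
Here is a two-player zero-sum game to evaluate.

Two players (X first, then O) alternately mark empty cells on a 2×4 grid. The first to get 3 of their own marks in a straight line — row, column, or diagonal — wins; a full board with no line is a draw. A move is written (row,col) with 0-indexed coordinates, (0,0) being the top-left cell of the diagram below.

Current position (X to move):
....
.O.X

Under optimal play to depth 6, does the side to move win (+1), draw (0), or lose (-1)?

value(..../.O.X, X) = 0

ply 1, X at ..../.O.X | (0,0)=+0→X.../.O.X*; (0,1)=+0→.X../.O.X; (0,2)=+0→..X./.O.X; (0,3)=+0→...X/.O.X; (1,0)=+0→..../XO.X; (1,2)=+0→..../.OXX
ply 2, O at X.../.O.X | (0,1)=+0→XO../.O.X*; (0,2)=+0→X.O./.O.X; (0,3)=+0→X..O/.O.X; (1,0)=+0→X.../OO.X; (1,2)=+0→X.../.OOX
ply 3, X at XO../.O.X | (0,2)=+0→XOX./.O.X*; (0,3)=+0→XO.X/.O.X; (1,0)=+0→XO../XO.X; (1,2)=+0→XO../.OXX
ply 4, O at XOX./.O.X | (0,3)=+0→XOXO/.O.X*; (1,0)=+0→XOX./OO.X; (1,2)=+0→XOX./.OOX
ply 5, X at XOXO/.O.X | (1,0)=+0→XOXO/XO.X*; (1,2)=+0→XOXO/.OXX
ply 6, O at XOXO/XO.X | (1,2)=+0→XOXO/XOOX*
ply 7: XOXO/XOOX is terminal +0 (X); from ..../.O.X depth 6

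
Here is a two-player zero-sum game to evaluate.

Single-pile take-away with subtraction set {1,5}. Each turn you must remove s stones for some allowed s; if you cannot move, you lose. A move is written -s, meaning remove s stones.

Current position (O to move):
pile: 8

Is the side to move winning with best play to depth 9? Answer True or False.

[8] O move#1: -1:-1/7*, -5:-1/3
[7] X move#2: -1:+1/6*, -5:+1/2
[6] O move#3: -1:-1/5*, -5:-1/1
[5] X move#4: -1:+1/4*, -5:+1/0
[4] O move#5: -1:-1/3*
[3] X move#6: -1:+1/2*
[2] O move#7: -1:-1/1*
[1] X move#8: -1:+1/0*
[0] end (terminal -1, O#9); searched 8 to 9

O winning at [8]: False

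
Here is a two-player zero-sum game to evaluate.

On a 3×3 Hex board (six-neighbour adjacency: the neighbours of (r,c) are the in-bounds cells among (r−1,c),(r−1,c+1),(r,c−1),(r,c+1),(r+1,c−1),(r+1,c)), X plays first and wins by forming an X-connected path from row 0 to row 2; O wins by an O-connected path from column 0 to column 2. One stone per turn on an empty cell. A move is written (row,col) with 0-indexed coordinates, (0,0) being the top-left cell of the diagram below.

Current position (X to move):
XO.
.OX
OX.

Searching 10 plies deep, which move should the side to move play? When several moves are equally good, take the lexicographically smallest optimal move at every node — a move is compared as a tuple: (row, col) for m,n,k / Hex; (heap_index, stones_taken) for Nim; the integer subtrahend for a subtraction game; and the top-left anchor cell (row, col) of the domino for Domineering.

X's best at [XO./.OX/OX.]: (0,2)

[XO./.OX/OX.] X move#1: (0,2):+1/XOX/.OX/OX.*, (1,0):-1/XO./XOX/OX., (2,2):-1/XO./.OX/OXX
[XOX/.OX/OX.] end (terminal -1, O#2); searched XO./.OX/OX. to 10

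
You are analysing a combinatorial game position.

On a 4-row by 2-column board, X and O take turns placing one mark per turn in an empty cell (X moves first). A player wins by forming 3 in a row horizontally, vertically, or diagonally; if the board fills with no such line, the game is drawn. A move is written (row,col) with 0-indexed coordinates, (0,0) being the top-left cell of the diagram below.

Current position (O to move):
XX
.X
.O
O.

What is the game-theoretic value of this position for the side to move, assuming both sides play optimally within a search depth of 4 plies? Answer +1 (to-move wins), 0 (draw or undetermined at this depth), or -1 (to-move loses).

[XX/.X/.O/O.] O move#1: (1,0):+0/XX/OX/.O/O.*, (2,0):+0/XX/.X/OO/O., (3,1):+0/XX/.X/.O/OO
[XX/OX/.O/O.] X move#2: (2,0):+0/XX/OX/XO/O.*, (3,1):-1/XX/OX/.O/OX
[XX/OX/XO/O.] O move#3: (3,1):+0/XX/OX/XO/OO*
[XX/OX/XO/OO] end (terminal +0, X#4); searched XX/.X/.O/O. to 4

value(XX/.X/.O/O., O) = 0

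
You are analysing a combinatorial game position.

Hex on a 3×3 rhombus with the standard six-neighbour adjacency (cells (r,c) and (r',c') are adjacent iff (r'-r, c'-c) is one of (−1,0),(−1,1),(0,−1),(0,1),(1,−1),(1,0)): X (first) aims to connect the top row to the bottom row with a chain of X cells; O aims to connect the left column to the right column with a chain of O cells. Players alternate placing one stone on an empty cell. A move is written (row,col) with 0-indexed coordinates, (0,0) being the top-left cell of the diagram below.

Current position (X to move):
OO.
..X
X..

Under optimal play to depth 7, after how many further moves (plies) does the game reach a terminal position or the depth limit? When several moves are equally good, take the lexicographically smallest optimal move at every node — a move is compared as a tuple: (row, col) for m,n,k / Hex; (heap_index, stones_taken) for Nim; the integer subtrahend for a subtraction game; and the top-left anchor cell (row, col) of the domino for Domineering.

[OO./..X/X..] X move#1: (0,2):+1/OOX/..X/X..*, (1,0):-1/OO./X.X/X.., (1,1):-1/OO./.XX/X.., (2,1):-1/OO./..X/XX., (2,2):-1/OO./..X/X.X
[OOX/..X/X..] O move#2: (1,0):-1/OOX/O.X/X..*, (1,1):-1/OOX/.OX/X.., (2,1):-1/OOX/..X/XO., (2,2):-1/OOX/..X/X.O
[OOX/O.X/X..] X move#3: (1,1):+1/OOX/OXX/X..*, (2,1):+1/OOX/O.X/XX., (2,2):+1/OOX/O.X/X.X
[OOX/OXX/X..] end (terminal -1, O#4); searched OO./..X/X.. to 7

PV length from [OO./..X/X..]: 3 plies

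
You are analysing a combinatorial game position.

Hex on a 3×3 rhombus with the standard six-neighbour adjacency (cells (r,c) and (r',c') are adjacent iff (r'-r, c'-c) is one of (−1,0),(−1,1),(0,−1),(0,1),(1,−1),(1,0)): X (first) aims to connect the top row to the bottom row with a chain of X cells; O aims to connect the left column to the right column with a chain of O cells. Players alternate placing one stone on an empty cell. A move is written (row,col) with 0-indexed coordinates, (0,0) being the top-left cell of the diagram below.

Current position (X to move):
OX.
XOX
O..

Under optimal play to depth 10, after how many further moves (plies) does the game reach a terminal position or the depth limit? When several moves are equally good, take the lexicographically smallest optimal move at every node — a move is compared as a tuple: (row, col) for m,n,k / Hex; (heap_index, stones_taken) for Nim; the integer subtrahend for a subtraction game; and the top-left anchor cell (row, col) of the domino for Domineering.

[OX./XOX/O..] X move#1: (0,2):+1/OXX/XOX/O..*, (2,1):-1/OX./XOX/OX., (2,2):-1/OX./XOX/O.X
[OXX/XOX/O..] O move#2: (2,1):-1/OXX/XOX/OO.*, (2,2):-1/OXX/XOX/O.O
[OXX/XOX/OO.] X move#3: (2,2):+1/OXX/XOX/OOX*
[OXX/XOX/OOX] end (terminal -1, O#4); searched OX./XOX/O.. to 10

PV length from [OX./XOX/O..]: 3 plies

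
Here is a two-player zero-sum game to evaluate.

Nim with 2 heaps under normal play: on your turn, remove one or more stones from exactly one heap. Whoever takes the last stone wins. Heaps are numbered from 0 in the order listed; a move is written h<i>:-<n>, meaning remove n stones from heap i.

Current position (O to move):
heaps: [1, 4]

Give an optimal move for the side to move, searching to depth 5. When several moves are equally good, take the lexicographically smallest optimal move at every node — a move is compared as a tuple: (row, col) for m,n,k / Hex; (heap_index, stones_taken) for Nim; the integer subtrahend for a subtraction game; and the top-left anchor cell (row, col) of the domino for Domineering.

p1 O@[(1,4)]: h0:-1[(0,4)]-1 h1:-1[(1,3)]-1 h1:-2[(1,2)]-1 h1:-3[(1,1)]+1* h1:-4[(1,0)]-1
p2 X@[(1,1)]: h0:-1[(0,1)]-1* h1:-1[(1,0)]-1
p3 O@[(0,1)]: h1:-1[(0,0)]+1*
p4 X@[(0,0)] terminal -1; root [(1,4)] d5

O's best at [(1,4)]: h1:-3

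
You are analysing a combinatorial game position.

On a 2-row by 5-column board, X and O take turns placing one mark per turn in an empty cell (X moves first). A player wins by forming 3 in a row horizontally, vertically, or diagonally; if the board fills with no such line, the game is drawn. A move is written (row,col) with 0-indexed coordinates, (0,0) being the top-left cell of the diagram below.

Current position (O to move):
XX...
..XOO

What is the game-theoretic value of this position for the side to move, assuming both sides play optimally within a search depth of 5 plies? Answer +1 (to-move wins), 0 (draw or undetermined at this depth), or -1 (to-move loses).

value(XX.../..XOO, O) = 0

p1 O@[XX.../..XOO]: (0,2)[XXO../..XOO]+0* (0,3)[XX.O./..XOO]-1 (0,4)[XX..O/..XOO]-1 (1,0)[XX.../O.XOO]-1 (1,1)[XX.../.OXOO]-1
p2 X@[XXO../..XOO]: (0,3)[XXOX./..XOO]+0* (0,4)[XXO.X/..XOO]+0 (1,0)[XXO../X.XOO]+0 (1,1)[XXO../.XXOO]+0
p3 O@[XXOX./..XOO]: (0,4)[XXOXO/..XOO]+0* (1,0)[XXOX./O.XOO]+0 (1,1)[XXOX./.OXOO]+0
p4 X@[XXOXO/..XOO]: (1,0)[XXOXO/X.XOO]+0* (1,1)[XXOXO/.XXOO]+0
p5 O@[XXOXO/X.XOO]: (1,1)[XXOXO/XOXOO]+0*
p6 X@[XXOXO/XOXOO] terminal +0; root [XX.../..XOO] d5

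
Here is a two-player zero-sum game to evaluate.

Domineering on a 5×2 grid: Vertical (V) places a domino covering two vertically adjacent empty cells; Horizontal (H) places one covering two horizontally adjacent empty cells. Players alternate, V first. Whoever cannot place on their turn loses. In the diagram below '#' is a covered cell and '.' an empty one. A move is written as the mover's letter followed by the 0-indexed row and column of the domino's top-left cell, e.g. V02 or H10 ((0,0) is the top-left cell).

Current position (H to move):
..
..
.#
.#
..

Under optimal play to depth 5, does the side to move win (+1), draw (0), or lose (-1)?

ply 1, H at ../../.#/.#/.. | H00=+1→##/../.#/.#/..*; H10=+1→../##/.#/.#/..; H40=-1→../../.#/.#/##
ply 2, V at ##/../.#/.#/.. | V10=-1→##/#./##/.#/..*; V20=-1→##/../##/##/..; V30=-1→##/../.#/##/#.
ply 3, H at ##/#./##/.#/.. | H40=+1→##/#./##/.#/##*
ply 4: ##/#./##/.#/## is terminal -1 (V); from ../../.#/.#/.. depth 5

value(../../.#/.#/.., H) = +1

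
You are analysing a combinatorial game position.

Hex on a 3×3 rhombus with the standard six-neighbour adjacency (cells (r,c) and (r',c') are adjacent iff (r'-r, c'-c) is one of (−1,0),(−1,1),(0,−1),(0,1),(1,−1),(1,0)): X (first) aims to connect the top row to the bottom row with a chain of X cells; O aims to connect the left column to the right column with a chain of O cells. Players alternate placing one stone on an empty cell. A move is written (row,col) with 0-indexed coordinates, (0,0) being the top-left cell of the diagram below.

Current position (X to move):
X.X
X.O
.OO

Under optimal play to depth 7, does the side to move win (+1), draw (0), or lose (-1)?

ply 1, X at X.X/X.O/.OO | (0,1)=-1→XXX/X.O/.OO; (1,1)=-1→X.X/XXO/.OO; (2,0)=+1→X.X/X.O/XOO*
ply 2: X.X/X.O/XOO is terminal -1 (O); from X.X/X.O/.OO depth 7

value(X.X/X.O/.OO, X) = +1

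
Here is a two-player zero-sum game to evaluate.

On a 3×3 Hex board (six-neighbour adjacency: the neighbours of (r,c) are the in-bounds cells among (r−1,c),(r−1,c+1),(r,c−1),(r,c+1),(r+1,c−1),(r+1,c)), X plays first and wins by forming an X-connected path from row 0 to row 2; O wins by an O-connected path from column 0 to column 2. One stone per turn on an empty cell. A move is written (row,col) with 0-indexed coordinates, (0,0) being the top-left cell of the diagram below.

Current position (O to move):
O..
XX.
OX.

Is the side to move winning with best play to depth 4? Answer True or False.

O winning at [O../XX./OX.]: False

ply 1, O at O../XX./OX. | (0,1)=-1→OO./XX./OX.*; (0,2)=-1→O.O/XX./OX.; (1,2)=-1→O../XXO/OX.; (2,2)=-1→O../XX./OXO
ply 2, X at OO./XX./OX. | (0,2)=+1→OOX/XX./OX.*; (1,2)=-1→OO./XXX/OX.; (2,2)=-1→OO./XX./OXX
ply 3: OOX/XX./OX. is terminal -1 (O); from O../XX./OX. depth 4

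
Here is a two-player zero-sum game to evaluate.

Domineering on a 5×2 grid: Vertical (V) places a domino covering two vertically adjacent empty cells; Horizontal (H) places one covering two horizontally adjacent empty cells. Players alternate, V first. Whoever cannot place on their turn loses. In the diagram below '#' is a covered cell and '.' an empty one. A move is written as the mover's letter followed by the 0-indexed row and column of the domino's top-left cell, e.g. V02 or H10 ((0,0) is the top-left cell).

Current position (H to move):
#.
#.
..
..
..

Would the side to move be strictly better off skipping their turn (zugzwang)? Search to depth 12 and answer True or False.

zugzwang(#./#./../../.., H) = False

[#./#./../../..] H move#1: H20:-1/#./#./##/../.., H30:+1/#./#./../##/..*, H40:-1/#./#./../../##
[#./#./../##/..] V move#2: V01:-1/##/##/../##/..*, V11:-1/#./##/.#/##/..
[##/##/../##/..] H move#3: H20:+1/##/##/##/##/..*, H40:+1/##/##/../##/##
[##/##/##/##/..] end (terminal -1, V#4); searched #./#./../../.. to 12
pass branch (V moves first from the same position):
  | [#./#./../../..] V move#1: V01:-1/##/##/../../.., V11:-1/#./##/.#/../.., V20:+1/#./#./#./#./..*, V21:+1/#./#./.#/.#/.., V30:+1/#./#./../#./#., V31:+1/#./#./../.#/.#
  | [#./#./#./#./..] H move#2: H40:-1/#./#./#./#./##*
  | [#./#./#./#./##] V move#3: V01:+1/##/##/#./#./##*, V11:+1/#./##/##/#./##, V21:+1/#./#./##/##/##
  | [##/##/#./#./##] end (terminal -1, H#4); searched #./#./../../.. to 12
H moving scores +1; H passing scores -1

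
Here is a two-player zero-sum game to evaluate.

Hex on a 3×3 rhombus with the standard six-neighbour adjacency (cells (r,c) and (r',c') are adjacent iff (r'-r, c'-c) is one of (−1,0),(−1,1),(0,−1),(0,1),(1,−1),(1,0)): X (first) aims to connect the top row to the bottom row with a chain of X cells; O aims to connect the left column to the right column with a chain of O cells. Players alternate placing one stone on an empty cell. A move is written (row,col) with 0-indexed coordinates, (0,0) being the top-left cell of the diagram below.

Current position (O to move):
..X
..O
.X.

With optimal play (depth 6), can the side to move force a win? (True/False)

[..X/..O/.X.] O move#1: (0,0):-1/O.X/..O/.X., (0,1):-1/.OX/..O/.X., (1,0):-1/..X/O.O/.X., (1,1):+1/..X/.OO/.X.*, (2,0):-1/..X/..O/OX., (2,2):-1/..X/..O/.XO
[..X/.OO/.X.] X move#2: (0,0):-1/X.X/.OO/.X.*, (0,1):-1/.XX/.OO/.X., (1,0):-1/..X/XOO/.X., (2,0):-1/..X/.OO/XX., (2,2):-1/..X/.OO/.XX
[X.X/.OO/.X.] O move#3: (0,1):+1/XOX/.OO/.X.*, (1,0):+1/X.X/OOO/.X., (2,0):+1/X.X/.OO/OX., (2,2):+1/X.X/.OO/.XO
[XOX/.OO/.X.] X move#4: (1,0):-1/XOX/XOO/.X.*, (2,0):-1/XOX/.OO/XX., (2,2):-1/XOX/.OO/.XX
[XOX/XOO/.X.] O move#5: (2,0):+1/XOX/XOO/OX.*, (2,2):-1/XOX/XOO/.XO
[XOX/XOO/OX.] end (terminal -1, X#6); searched ..X/..O/.X. to 6

O winning at [..X/..O/.X.]: True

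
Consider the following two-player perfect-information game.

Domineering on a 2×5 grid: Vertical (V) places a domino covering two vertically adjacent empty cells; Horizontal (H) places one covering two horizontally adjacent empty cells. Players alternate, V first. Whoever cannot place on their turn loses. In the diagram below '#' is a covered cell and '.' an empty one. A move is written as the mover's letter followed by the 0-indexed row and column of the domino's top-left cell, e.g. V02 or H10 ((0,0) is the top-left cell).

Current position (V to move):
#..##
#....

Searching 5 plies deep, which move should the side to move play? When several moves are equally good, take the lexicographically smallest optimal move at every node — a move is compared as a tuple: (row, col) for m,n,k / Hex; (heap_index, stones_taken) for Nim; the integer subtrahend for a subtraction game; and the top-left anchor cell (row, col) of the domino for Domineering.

V's best at [#..##/#....]: V02

ply 1, V at #..##/#.... | V01=-1→##.##/##...; V02=+1→#.###/#.#..*
ply 2, H at #.###/#.#.. | H13=-1→#.###/#.###*
ply 3, V at #.###/#.### | V01=+1→#####/#####*
ply 4: #####/##### is terminal -1 (H); from #..##/#.... depth 5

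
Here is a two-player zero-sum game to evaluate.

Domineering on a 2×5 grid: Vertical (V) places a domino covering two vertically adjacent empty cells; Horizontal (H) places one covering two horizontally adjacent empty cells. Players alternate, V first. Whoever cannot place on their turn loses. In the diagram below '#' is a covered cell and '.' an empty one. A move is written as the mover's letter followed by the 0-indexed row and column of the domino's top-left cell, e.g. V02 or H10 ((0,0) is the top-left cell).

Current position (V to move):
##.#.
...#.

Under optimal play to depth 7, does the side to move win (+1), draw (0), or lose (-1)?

value(##.#./...#., V) = +1

ply 1, V at ##.#./...#. | V02=+1→####./..##.*; V04=-1→##.##/...##
ply 2, H at ####./..##. | H10=-1→####./####.*
ply 3, V at ####./####. | V04=+1→#####/#####*
ply 4: #####/##### is terminal -1 (H); from ##.#./...#. depth 7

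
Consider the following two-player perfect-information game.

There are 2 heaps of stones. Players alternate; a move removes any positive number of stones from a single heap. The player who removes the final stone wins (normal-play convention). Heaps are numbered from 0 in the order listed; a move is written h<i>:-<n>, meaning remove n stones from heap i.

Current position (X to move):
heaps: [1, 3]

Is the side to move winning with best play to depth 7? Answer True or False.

X winning at [(1,3)]: True

[(1,3)] X move#1: h0:-1:-1/(0,3), h1:-1:-1/(1,2), h1:-2:+1/(1,1)*, h1:-3:-1/(1,0)
[(1,1)] O move#2: h0:-1:-1/(0,1)*, h1:-1:-1/(1,0)
[(0,1)] X move#3: h1:-1:+1/(0,0)*
[(0,0)] end (terminal -1, O#4); searched (1,3) to 7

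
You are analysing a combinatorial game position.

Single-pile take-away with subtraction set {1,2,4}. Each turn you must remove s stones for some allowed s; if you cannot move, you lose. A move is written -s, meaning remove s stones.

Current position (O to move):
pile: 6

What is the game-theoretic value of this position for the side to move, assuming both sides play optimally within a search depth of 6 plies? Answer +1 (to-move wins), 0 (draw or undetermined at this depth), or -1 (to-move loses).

p1 O@[6]: -1[5]-1* -2[4]-1 -4[2]-1
p2 X@[5]: -1[4]-1 -2[3]+1* -4[1]-1
p3 O@[3]: -1[2]-1* -2[1]-1
p4 X@[2]: -1[1]-1 -2[0]+1*
p5 O@[0] terminal -1; root [6] d6

value(6, O) = -1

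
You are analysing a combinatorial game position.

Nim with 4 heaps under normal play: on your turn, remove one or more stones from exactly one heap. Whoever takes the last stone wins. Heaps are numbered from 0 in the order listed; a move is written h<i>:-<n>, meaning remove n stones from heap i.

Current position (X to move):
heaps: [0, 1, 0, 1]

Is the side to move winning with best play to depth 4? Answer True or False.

X winning at [(0,1,0,1)]: False

[(0,1,0,1)] X move#1: h1:-1:-1/(0,0,0,1)*, h3:-1:-1/(0,1,0,0)
[(0,0,0,1)] O move#2: h3:-1:+1/(0,0,0,0)*
[(0,0,0,0)] end (terminal -1, X#3); searched (0,1,0,1) to 4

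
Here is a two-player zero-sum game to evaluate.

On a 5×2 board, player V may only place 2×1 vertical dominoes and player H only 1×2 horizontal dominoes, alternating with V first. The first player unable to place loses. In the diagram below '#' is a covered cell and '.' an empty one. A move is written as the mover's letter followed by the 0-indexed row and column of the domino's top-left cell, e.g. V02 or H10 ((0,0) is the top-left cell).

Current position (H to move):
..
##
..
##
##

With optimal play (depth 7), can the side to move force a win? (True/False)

H winning at [../##/../##/##]: True

[../##/../##/##] H move#1: H00:+1/##/##/../##/##*, H20:+1/../##/##/##/##
[##/##/../##/##] end (terminal -1, V#2); searched ../##/../##/## to 7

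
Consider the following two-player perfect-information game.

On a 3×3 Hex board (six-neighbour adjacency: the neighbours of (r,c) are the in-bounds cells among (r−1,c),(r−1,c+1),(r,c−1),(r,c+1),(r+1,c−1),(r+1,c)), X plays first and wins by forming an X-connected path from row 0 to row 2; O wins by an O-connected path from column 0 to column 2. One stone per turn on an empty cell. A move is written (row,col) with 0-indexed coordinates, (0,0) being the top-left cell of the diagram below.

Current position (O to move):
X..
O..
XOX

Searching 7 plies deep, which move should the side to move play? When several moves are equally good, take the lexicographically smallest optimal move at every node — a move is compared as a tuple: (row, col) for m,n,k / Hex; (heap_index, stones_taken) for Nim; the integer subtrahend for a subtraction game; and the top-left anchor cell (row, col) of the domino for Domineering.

O's best at [X../O../XOX]: (0,2)

[X../O../XOX] O move#1: (0,1):-1/XO./O../XOX, (0,2):+1/X.O/O../XOX*, (1,1):+1/X../OO./XOX, (1,2):-1/X../O.O/XOX
[X.O/O../XOX] X move#2: (0,1):-1/XXO/O../XOX*, (1,1):-1/X.O/OX./XOX, (1,2):-1/X.O/O.X/XOX
[XXO/O../XOX] O move#3: (1,1):+1/XXO/OO./XOX*, (1,2):-1/XXO/O.O/XOX
[XXO/OO./XOX] end (terminal -1, X#4); searched X../O../XOX to 7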